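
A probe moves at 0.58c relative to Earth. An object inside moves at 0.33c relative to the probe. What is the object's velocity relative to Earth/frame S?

u = (u' + v)/(1 + u'v/c²)
Numerator: 0.33 + 0.58 = 0.91
Denominator: 1 + 0.1914 = 1.1914
u = 0.91/1.1914 = 0.7638c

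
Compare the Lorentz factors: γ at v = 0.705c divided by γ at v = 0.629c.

γ₁ = 1/√(1 - 0.705²) = 1.410
γ₂ = 1/√(1 - 0.629²) = 1.286
γ₁/γ₂ = 1.410/1.286 = 1.096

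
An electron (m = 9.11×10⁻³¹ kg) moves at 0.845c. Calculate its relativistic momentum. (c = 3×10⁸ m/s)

γ = 1/√(1 - 0.845²) = 1.869976
v = 0.845 × 3×10⁸ = 2.535×10⁸ m/s
p = γmv = 1.869976 × 9.11×10⁻³¹ × 2.535×10⁸ = 4.318×10⁻²² kg·m/s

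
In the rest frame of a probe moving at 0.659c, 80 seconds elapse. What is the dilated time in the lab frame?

Proper time Δt₀ = 80 seconds
γ = 1/√(1 - 0.659²) = 1.330
Δt = γΔt₀ = 1.330 × 80 = 106.4 seconds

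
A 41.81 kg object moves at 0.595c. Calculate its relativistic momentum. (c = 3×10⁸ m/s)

γ = 1/√(1 - 0.595²) = 1.2442
v = 0.595 × 3×10⁸ = 1.785×10⁸ m/s
p = γmv = 1.2442 × 41.81 × 1.785×10⁸ = 9.286×10⁹ kg·m/s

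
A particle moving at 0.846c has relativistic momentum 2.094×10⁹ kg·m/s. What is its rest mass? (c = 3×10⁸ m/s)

γ = 1/√(1 - 0.846²) = 1.8755
v = 0.846 × 3×10⁸ = 2.538×10⁸ m/s
m = p/(γv) = 2.094×10⁹/(1.8755 × 2.538×10⁸) = 4.399 kg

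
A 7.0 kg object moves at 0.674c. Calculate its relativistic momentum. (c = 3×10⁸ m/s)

γ = 1/√(1 - 0.674²) = 1.354
v = 0.674 × 3×10⁸ = 2.022×10⁸ m/s
p = γmv = 1.354 × 7.0 × 2.022×10⁸ = 1.916×10⁹ kg·m/s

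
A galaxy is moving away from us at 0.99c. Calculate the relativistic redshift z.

β = 0.99
(1+β)/(1-β) = 1.99/0.01 = 199.0
√(199.0) = 14.11
z = 14.11 - 1 = 13.11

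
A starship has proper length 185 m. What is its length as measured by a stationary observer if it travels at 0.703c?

Proper length L₀ = 185 m
γ = 1/√(1 - 0.703²) = 1.406
L = L₀/γ = 185/1.406 = 131.6 m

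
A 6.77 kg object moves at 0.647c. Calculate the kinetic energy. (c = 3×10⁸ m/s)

γ = 1/√(1 - 0.647²) = 1.3115
γ - 1 = 0.3115
KE = (γ-1)mc² = 0.3115 × 6.77 × (3×10⁸)² = 1.898×10¹⁷ J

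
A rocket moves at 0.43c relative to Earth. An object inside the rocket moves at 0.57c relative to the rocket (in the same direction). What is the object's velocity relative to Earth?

u = (u' + v)/(1 + u'v/c²)
Numerator: 0.57 + 0.43 = 1
Denominator: 1 + 0.2451 = 1.2451
u = 1/1.2451 = 0.8031c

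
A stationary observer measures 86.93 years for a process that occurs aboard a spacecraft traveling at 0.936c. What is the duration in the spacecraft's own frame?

Dilated time Δt = 86.93 years
γ = 1/√(1 - 0.936²) = 2.841
Δt₀ = Δt/γ = 86.93/2.841 = 30.60 years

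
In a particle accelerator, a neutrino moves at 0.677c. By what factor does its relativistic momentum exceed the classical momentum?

p_rel = γmv, p_class = mv
Ratio = γ = 1/√(1 - 0.677²)
= 1/√(0.541671) = 1.359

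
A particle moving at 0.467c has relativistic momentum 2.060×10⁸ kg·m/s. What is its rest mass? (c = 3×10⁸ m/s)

γ = 1/√(1 - 0.467²) = 1.131
v = 0.467 × 3×10⁸ = 1.401×10⁸ m/s
m = p/(γv) = 2.060×10⁸/(1.131 × 1.401×10⁸) = 1.300 kg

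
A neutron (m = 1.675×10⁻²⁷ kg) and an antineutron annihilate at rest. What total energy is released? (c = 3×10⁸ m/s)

Both particles have the same rest mass, so total mass = 2m
E = 2m·c² = 2 × 1.675×10⁻²⁷ × (3×10⁸)²
= 2 × 1.675×10⁻²⁷ × 9×10¹⁶
= 3.015×10⁻¹⁰ J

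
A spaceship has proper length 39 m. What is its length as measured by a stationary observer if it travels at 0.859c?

Proper length L₀ = 39 m
γ = 1/√(1 - 0.859²) = 1.953
L = L₀/γ = 39/1.953 = 19.97 m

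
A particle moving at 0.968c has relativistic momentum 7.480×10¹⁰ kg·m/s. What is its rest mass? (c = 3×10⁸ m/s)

γ = 1/√(1 - 0.968²) = 3.985
v = 0.968 × 3×10⁸ = 2.904×10⁸ m/s
m = p/(γv) = 7.480×10¹⁰/(3.985 × 2.904×10⁸) = 64.64 kg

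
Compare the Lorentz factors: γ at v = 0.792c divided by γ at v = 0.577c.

γ₁ = 1/√(1 - 0.792²) = 1.638
γ₂ = 1/√(1 - 0.577²) = 1.224
γ₁/γ₂ = 1.638/1.224 = 1.338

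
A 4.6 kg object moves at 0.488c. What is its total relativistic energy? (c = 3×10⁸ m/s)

γ = 1/√(1 - 0.488²) = 1.1457
mc² = 4.6 × (3×10⁸)² = 4.140×10¹⁷ J
E = γmc² = 1.1457 × 4.140×10¹⁷ = 4.743×10¹⁷ J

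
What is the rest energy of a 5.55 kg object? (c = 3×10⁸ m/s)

c² = (3×10⁸)² = 9.000×10¹⁶ m²/s²
E₀ = mc² = 5.55 × 9.000×10¹⁶ = 4.995×10¹⁷ J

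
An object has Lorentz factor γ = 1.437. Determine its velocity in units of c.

From γ = 1/√(1 - v²/c²):
1/γ² = 1/1.437² = 0.4843
v²/c² = 1 - 0.4843 = 0.5157
v/c = √(0.5157) = 0.7181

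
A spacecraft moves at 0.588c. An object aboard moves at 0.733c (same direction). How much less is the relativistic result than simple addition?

Classical: u' + v = 0.733 + 0.588 = 1.321c
Relativistic: u = (0.733 + 0.588)/(1 + 0.431004) = 1.321/1.431004 = 0.9231c
Difference: 1.321 - 0.9231 = 0.3979c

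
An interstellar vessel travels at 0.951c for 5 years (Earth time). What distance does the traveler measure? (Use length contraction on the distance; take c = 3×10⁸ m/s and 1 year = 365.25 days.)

Earth distance: d = v × t = 0.951c × 5 yr = 4.502×10¹⁶ m
γ = 3.234
d' = d/γ = 4.502×10¹⁶/3.234 = 1.392×10¹⁶ m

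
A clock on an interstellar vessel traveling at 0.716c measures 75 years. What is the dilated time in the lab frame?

Proper time Δt₀ = 75 years
γ = 1/√(1 - 0.716²) = 1.432
Δt = γΔt₀ = 1.432 × 75 = 107.4 years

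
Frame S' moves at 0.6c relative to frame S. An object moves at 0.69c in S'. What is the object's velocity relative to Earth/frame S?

u = (u' + v)/(1 + u'v/c²)
Numerator: 0.69 + 0.6 = 1.29
Denominator: 1 + 0.414 = 1.414
u = 1.29/1.414 = 0.9123c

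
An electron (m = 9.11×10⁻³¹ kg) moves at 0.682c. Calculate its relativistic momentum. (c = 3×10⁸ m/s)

γ = 1/√(1 - 0.682²) = 1.3673
v = 0.682 × 3×10⁸ = 2.046×10⁸ m/s
p = γmv = 1.3673 × 9.11×10⁻³¹ × 2.046×10⁸ = 2.549×10⁻²² kg·m/s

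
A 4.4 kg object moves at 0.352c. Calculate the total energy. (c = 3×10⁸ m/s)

γ = 1/√(1 - 0.352²) = 1.0684
mc² = 4.4 × (3×10⁸)² = 3.960×10¹⁷ J
E = γmc² = 1.0684 × 3.960×10¹⁷ = 4.231×10¹⁷ J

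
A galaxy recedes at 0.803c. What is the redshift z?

β = 0.803
(1+β)/(1-β) = 1.803/0.197 = 9.152
√(9.152) = 3.025
z = 3.025 - 1 = 2.025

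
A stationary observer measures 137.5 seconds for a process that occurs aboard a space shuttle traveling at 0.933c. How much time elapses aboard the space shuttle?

Dilated time Δt = 137.5 seconds
γ = 1/√(1 - 0.933²) = 2.779
Δt₀ = Δt/γ = 137.5/2.779 = 49.48 seconds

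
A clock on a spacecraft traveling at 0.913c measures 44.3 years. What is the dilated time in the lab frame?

Proper time Δt₀ = 44.3 years
γ = 1/√(1 - 0.913²) = 2.451
Δt = γΔt₀ = 2.451 × 44.3 = 108.6 years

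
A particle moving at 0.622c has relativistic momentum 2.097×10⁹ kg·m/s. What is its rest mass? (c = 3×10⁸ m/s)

γ = 1/√(1 - 0.622²) = 1.277
v = 0.622 × 3×10⁸ = 1.866×10⁸ m/s
m = p/(γv) = 2.097×10⁹/(1.277 × 1.866×10⁸) = 8.800 kg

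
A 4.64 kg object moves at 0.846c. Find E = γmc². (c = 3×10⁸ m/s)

γ = 1/√(1 - 0.846²) = 1.8755
mc² = 4.64 × (3×10⁸)² = 4.176×10¹⁷ J
E = γmc² = 1.8755 × 4.176×10¹⁷ = 7.832×10¹⁷ J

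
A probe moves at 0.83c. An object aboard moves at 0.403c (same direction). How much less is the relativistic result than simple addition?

Classical: u' + v = 0.403 + 0.83 = 1.233c
Relativistic: u = (0.403 + 0.83)/(1 + 0.33449) = 1.233/1.33449 = 0.9239c
Difference: 1.233 - 0.9239 = 0.3091c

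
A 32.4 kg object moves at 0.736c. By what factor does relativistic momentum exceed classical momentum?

p_rel = γmv, p_class = mv
Ratio = γ = 1/√(1 - 0.736²) = 1.477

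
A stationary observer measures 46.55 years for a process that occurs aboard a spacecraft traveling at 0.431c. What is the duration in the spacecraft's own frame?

Dilated time Δt = 46.55 years
γ = 1/√(1 - 0.431²) = 1.10822
Δt₀ = Δt/γ = 46.55/1.10822 = 42.00 years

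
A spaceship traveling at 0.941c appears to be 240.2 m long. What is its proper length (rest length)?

Contracted length L = 240.2 m
γ = 1/√(1 - 0.941²) = 2.955
L₀ = γL = 2.955 × 240.2 = 709.8 m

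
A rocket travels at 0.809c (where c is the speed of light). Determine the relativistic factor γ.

v/c = 0.809, so (v/c)² = 0.654481
1 - (v/c)² = 0.345519
γ = 1/√(0.345519) = 1.701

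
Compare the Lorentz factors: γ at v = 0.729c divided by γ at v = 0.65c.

γ₁ = 1/√(1 - 0.729²) = 1.461
γ₂ = 1/√(1 - 0.65²) = 1.316
γ₁/γ₂ = 1.461/1.316 = 1.110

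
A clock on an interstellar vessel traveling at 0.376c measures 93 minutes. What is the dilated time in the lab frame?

Proper time Δt₀ = 93 minutes
γ = 1/√(1 - 0.376²) = 1.0792
Δt = γΔt₀ = 1.0792 × 93 = 100.4 minutes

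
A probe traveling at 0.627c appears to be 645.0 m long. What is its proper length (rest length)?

Contracted length L = 645.0 m
γ = 1/√(1 - 0.627²) = 1.2837
L₀ = γL = 1.2837 × 645.0 = 828.0 m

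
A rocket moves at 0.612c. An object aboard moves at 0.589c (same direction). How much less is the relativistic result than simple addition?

Classical: u' + v = 0.589 + 0.612 = 1.201c
Relativistic: u = (0.589 + 0.612)/(1 + 0.360468) = 1.201/1.360468 = 0.8828c
Difference: 1.201 - 0.8828 = 0.3182c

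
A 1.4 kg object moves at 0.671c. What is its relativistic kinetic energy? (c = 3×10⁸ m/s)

γ = 1/√(1 - 0.671²) = 1.3487
γ - 1 = 0.3487
KE = (γ-1)mc² = 0.3487 × 1.4 × (3×10⁸)² = 4.394×10¹⁶ J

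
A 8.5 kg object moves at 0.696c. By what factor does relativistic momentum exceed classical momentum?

p_rel = γmv, p_class = mv
Ratio = γ = 1/√(1 - 0.696²) = 1.393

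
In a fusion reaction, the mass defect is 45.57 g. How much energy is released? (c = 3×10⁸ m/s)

Convert mass defect: Δm = 45.57 g = 0.04557 kg
E = Δm·c² = 0.04557 × (3×10⁸)²
= 0.04557 × 9×10¹⁶ = 4.101×10¹⁵ J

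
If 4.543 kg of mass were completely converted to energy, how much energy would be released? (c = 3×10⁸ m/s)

Using E = mc²:
c² = (3×10⁸)² = 9×10¹⁶ m²/s²
E = 4.543 × 9×10¹⁶ = 4.089×10¹⁷ J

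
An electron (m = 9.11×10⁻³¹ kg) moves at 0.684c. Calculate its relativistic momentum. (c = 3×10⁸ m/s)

γ = 1/√(1 - 0.684²) = 1.371
v = 0.684 × 3×10⁸ = 2.052×10⁸ m/s
p = γmv = 1.371 × 9.11×10⁻³¹ × 2.052×10⁸ = 2.563×10⁻²² kg·m/s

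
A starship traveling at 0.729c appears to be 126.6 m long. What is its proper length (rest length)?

Contracted length L = 126.6 m
γ = 1/√(1 - 0.729²) = 1.4609
L₀ = γL = 1.4609 × 126.6 = 184.9 m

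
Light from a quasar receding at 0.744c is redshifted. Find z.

β = 0.744
(1+β)/(1-β) = 1.744/0.256 = 6.813
√(6.813) = 2.610
z = 2.610 - 1 = 1.610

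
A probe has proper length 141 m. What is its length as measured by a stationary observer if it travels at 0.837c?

Proper length L₀ = 141 m
γ = 1/√(1 - 0.837²) = 1.82748
L = L₀/γ = 141/1.82748 = 77.16 m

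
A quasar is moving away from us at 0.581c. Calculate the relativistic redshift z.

β = 0.581
(1+β)/(1-β) = 1.581/0.419 = 3.7733
√(3.7733) = 1.9425
z = 1.9425 - 1 = 0.9425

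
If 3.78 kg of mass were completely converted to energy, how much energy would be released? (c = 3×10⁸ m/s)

Using E = mc²:
c² = (3×10⁸)² = 9×10¹⁶ m²/s²
E = 3.78 × 9×10¹⁶ = 3.402×10¹⁷ J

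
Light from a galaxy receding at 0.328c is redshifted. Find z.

β = 0.328
(1+β)/(1-β) = 1.328/0.672 = 1.9762
√(1.9762) = 1.4058
z = 1.4058 - 1 = 0.4058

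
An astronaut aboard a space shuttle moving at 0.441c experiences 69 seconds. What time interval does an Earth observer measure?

Proper time Δt₀ = 69 seconds
γ = 1/√(1 - 0.441²) = 1.1142
Δt = γΔt₀ = 1.1142 × 69 = 76.88 seconds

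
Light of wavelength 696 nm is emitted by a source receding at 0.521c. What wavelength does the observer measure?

β = 0.521
Wavelength Doppler factor = √(1.521/0.479) = √(3.175) = 1.782
λ_obs = 696 × 1.782 = 1240 nm (redshift)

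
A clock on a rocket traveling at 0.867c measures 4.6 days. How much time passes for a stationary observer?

Proper time Δt₀ = 4.6 days
γ = 1/√(1 - 0.867²) = 2.0068
Δt = γΔt₀ = 2.0068 × 4.6 = 9.231 days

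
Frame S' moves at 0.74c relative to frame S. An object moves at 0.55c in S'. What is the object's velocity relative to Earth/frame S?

u = (u' + v)/(1 + u'v/c²)
Numerator: 0.55 + 0.74 = 1.29
Denominator: 1 + 0.407 = 1.407
u = 1.29/1.407 = 0.9168c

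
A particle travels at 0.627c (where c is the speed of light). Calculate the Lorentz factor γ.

v/c = 0.627, so (v/c)² = 0.393129
1 - (v/c)² = 0.606871
γ = 1/√(0.606871) = 1.284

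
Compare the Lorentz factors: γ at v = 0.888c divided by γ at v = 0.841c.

γ₁ = 1/√(1 - 0.888²) = 2.175
γ₂ = 1/√(1 - 0.841²) = 1.848
γ₁/γ₂ = 2.175/1.848 = 1.177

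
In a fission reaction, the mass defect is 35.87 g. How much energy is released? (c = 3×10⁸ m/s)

Convert mass defect: Δm = 35.87 g = 0.03587 kg
E = Δm·c² = 0.03587 × (3×10⁸)²
= 0.03587 × 9×10¹⁶ = 3.228×10¹⁵ J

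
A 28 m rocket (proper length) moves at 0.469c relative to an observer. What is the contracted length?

Proper length L₀ = 28 m
γ = 1/√(1 - 0.469²) = 1.132
L = L₀/γ = 28/1.132 = 24.73 m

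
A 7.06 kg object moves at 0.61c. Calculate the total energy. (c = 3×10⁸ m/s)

γ = 1/√(1 - 0.61²) = 1.262
mc² = 7.06 × (3×10⁸)² = 6.354×10¹⁷ J
E = γmc² = 1.262 × 6.354×10¹⁷ = 8.019×10¹⁷ J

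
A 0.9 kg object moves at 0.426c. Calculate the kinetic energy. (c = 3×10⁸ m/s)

γ = 1/√(1 - 0.426²) = 1.10531
γ - 1 = 0.10531
KE = (γ-1)mc² = 0.10531 × 0.9 × (3×10⁸)² = 8.530×10¹⁵ J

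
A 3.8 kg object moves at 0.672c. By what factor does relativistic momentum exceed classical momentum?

p_rel = γmv, p_class = mv
Ratio = γ = 1/√(1 - 0.672²) = 1.350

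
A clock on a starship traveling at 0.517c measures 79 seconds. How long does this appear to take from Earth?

Proper time Δt₀ = 79 seconds
γ = 1/√(1 - 0.517²) = 1.1682
Δt = γΔt₀ = 1.1682 × 79 = 92.29 seconds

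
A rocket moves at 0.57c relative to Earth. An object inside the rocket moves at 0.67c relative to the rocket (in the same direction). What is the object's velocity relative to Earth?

u = (u' + v)/(1 + u'v/c²)
Numerator: 0.67 + 0.57 = 1.24
Denominator: 1 + 0.3819 = 1.3819
u = 1.24/1.3819 = 0.8973c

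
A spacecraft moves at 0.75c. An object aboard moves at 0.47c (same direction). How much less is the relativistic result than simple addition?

Classical: u' + v = 0.47 + 0.75 = 1.22c
Relativistic: u = (0.47 + 0.75)/(1 + 0.3525) = 1.22/1.3525 = 0.9020c
Difference: 1.22 - 0.9020 = 0.3180c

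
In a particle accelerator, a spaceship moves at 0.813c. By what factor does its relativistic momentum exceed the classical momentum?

p_rel = γmv, p_class = mv
Ratio = γ = 1/√(1 - 0.813²)
= 1/√(0.339031) = 1.717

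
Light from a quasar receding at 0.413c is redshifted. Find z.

β = 0.413
(1+β)/(1-β) = 1.413/0.587 = 2.407
√(2.407) = 1.5515
z = 1.5515 - 1 = 0.5515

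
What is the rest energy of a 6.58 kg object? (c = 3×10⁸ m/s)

c² = (3×10⁸)² = 9.000×10¹⁶ m²/s²
E₀ = mc² = 6.58 × 9.000×10¹⁶ = 5.922×10¹⁷ J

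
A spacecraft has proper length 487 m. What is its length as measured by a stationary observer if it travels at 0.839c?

Proper length L₀ = 487 m
γ = 1/√(1 - 0.839²) = 1.838
L = L₀/γ = 487/1.838 = 265.0 m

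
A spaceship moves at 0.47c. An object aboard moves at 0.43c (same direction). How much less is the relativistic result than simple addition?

Classical: u' + v = 0.43 + 0.47 = 0.9c
Relativistic: u = (0.43 + 0.47)/(1 + 0.2021) = 0.9/1.2021 = 0.7487c
Difference: 0.9 - 0.7487 = 0.1513c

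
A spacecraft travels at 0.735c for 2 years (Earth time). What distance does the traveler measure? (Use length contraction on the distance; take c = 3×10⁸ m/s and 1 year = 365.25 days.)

Earth distance: d = v × t = 0.735c × 2 yr = 1.392×10¹⁶ m
γ = 1.475
d' = d/γ = 1.392×10¹⁶/1.475 = 9.437×10¹⁵ m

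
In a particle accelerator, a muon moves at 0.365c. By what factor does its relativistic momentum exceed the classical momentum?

p_rel = γmv, p_class = mv
Ratio = γ = 1/√(1 - 0.365²)
= 1/√(0.866775) = 1.074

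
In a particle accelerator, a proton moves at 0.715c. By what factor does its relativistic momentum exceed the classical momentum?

p_rel = γmv, p_class = mv
Ratio = γ = 1/√(1 - 0.715²)
= 1/√(0.488775) = 1.430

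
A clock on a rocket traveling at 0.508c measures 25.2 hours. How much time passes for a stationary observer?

Proper time Δt₀ = 25.2 hours
γ = 1/√(1 - 0.508²) = 1.161
Δt = γΔt₀ = 1.161 × 25.2 = 29.26 hours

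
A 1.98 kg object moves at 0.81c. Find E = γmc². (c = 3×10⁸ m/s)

γ = 1/√(1 - 0.81²) = 1.7052
mc² = 1.98 × (3×10⁸)² = 1.782×10¹⁷ J
E = γmc² = 1.7052 × 1.782×10¹⁷ = 3.039×10¹⁷ J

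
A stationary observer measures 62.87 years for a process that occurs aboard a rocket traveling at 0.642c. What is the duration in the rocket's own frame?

Dilated time Δt = 62.87 years
γ = 1/√(1 - 0.642²) = 1.3043
Δt₀ = Δt/γ = 62.87/1.3043 = 48.20 years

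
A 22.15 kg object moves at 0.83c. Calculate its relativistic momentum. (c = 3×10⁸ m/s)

γ = 1/√(1 - 0.83²) = 1.7929
v = 0.83 × 3×10⁸ = 2.490×10⁸ m/s
p = γmv = 1.7929 × 22.15 × 2.490×10⁸ = 9.888×10⁹ kg·m/s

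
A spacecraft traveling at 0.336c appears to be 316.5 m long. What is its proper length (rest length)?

Contracted length L = 316.5 m
γ = 1/√(1 - 0.336²) = 1.0617
L₀ = γL = 1.0617 × 316.5 = 336.0 m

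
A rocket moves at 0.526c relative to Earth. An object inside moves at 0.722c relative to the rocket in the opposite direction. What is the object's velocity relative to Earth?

Object's velocity in rocket frame is u' = -0.722c
u = (u' + v)/(1 + u'v/c²) = (v - 0.722)/(1 - 0.722·v/c²)
Numerator: 0.526 - 0.722 = -0.196
Denominator: 1 - 0.379772 = 0.620228
u = -0.196/0.620228 = -0.3160c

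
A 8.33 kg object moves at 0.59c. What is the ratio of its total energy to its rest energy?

E = γmc², E₀ = mc²
E/E₀ = γ = 1/√(1 - 0.59²) = 1.239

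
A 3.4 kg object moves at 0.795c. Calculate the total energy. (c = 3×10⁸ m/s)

γ = 1/√(1 - 0.795²) = 1.6485
mc² = 3.4 × (3×10⁸)² = 3.060×10¹⁷ J
E = γmc² = 1.6485 × 3.060×10¹⁷ = 5.044×10¹⁷ J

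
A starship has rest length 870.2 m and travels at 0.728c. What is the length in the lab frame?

Proper length L₀ = 870.2 m
γ = 1/√(1 - 0.728²) = 1.4586
L = L₀/γ = 870.2/1.4586 = 596.6 m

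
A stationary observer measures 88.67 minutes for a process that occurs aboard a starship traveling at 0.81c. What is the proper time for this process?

Dilated time Δt = 88.67 minutes
γ = 1/√(1 - 0.81²) = 1.7052
Δt₀ = Δt/γ = 88.67/1.7052 = 52.00 minutes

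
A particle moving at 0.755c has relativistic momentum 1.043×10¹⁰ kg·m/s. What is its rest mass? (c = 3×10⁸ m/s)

γ = 1/√(1 - 0.755²) = 1.525
v = 0.755 × 3×10⁸ = 2.265×10⁸ m/s
m = p/(γv) = 1.043×10¹⁰/(1.525 × 2.265×10⁸) = 30.20 kg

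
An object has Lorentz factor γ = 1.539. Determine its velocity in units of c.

From γ = 1/√(1 - v²/c²):
1/γ² = 1/1.539² = 0.4222
v²/c² = 1 - 0.4222 = 0.5778
v/c = √(0.5778) = 0.7601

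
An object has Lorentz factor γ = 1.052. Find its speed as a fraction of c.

From γ = 1/√(1 - v²/c²):
1/γ² = 1/1.052² = 0.90358
v²/c² = 1 - 0.90358 = 0.09642
v/c = √(0.09642) = 0.3105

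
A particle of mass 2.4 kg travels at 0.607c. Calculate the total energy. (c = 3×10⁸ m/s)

γ = 1/√(1 - 0.607²) = 1.2583
mc² = 2.4 × (3×10⁸)² = 2.160×10¹⁷ J
E = γmc² = 1.2583 × 2.160×10¹⁷ = 2.718×10¹⁷ J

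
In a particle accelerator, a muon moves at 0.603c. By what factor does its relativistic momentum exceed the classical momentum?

p_rel = γmv, p_class = mv
Ratio = γ = 1/√(1 - 0.603²)
= 1/√(0.636391) = 1.254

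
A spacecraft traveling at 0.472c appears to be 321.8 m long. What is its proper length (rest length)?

Contracted length L = 321.8 m
γ = 1/√(1 - 0.472²) = 1.1343
L₀ = γL = 1.1343 × 321.8 = 365.0 m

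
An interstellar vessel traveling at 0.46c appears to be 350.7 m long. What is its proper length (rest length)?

Contracted length L = 350.7 m
γ = 1/√(1 - 0.46²) = 1.1262
L₀ = γL = 1.1262 × 350.7 = 395.0 m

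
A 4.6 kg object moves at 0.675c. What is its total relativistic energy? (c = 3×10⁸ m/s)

γ = 1/√(1 - 0.675²) = 1.3553
mc² = 4.6 × (3×10⁸)² = 4.140×10¹⁷ J
E = γmc² = 1.3553 × 4.140×10¹⁷ = 5.611×10¹⁷ J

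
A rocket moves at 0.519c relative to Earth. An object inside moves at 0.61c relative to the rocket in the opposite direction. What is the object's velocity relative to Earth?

Object's velocity in rocket frame is u' = -0.61c
u = (u' + v)/(1 + u'v/c²) = (v - 0.61)/(1 - 0.61·v/c²)
Numerator: 0.519 - 0.61 = -0.091
Denominator: 1 - 0.31659 = 0.68341
u = -0.091/0.68341 = -0.1332c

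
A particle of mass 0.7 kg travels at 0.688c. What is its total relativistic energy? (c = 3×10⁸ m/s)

γ = 1/√(1 - 0.688²) = 1.378
mc² = 0.7 × (3×10⁸)² = 6.300×10¹⁶ J
E = γmc² = 1.378 × 6.300×10¹⁶ = 8.681×10¹⁶ J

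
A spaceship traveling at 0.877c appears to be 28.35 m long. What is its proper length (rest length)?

Contracted length L = 28.35 m
γ = 1/√(1 - 0.877²) = 2.081
L₀ = γL = 2.081 × 28.35 = 59.00 m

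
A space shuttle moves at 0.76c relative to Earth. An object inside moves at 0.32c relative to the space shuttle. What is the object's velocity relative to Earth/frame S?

u = (u' + v)/(1 + u'v/c²)
Numerator: 0.32 + 0.76 = 1.08
Denominator: 1 + 0.2432 = 1.2432
u = 1.08/1.2432 = 0.8687c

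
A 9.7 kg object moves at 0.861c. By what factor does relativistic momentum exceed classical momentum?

p_rel = γmv, p_class = mv
Ratio = γ = 1/√(1 - 0.861²) = 1.966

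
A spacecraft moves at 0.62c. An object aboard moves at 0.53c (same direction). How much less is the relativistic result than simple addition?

Classical: u' + v = 0.53 + 0.62 = 1.15c
Relativistic: u = (0.53 + 0.62)/(1 + 0.3286) = 1.15/1.3286 = 0.8656c
Difference: 1.15 - 0.8656 = 0.2844c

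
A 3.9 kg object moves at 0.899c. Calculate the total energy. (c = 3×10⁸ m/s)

γ = 1/√(1 - 0.899²) = 2.2834
mc² = 3.9 × (3×10⁸)² = 3.510×10¹⁷ J
E = γmc² = 2.2834 × 3.510×10¹⁷ = 8.015×10¹⁷ J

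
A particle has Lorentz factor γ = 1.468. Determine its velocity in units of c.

From γ = 1/√(1 - v²/c²):
1/γ² = 1/1.468² = 0.4640
v²/c² = 1 - 0.4640 = 0.5360
v/c = √(0.5360) = 0.7321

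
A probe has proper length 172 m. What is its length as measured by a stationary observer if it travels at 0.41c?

Proper length L₀ = 172 m
γ = 1/√(1 - 0.41²) = 1.096
L = L₀/γ = 172/1.096 = 156.9 m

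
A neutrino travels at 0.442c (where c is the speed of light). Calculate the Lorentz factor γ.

v/c = 0.442, so (v/c)² = 0.195364
1 - (v/c)² = 0.804636
γ = 1/√(0.804636) = 1.115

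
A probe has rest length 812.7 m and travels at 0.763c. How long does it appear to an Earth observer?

Proper length L₀ = 812.7 m
γ = 1/√(1 - 0.763²) = 1.547
L = L₀/γ = 812.7/1.547 = 525.3 m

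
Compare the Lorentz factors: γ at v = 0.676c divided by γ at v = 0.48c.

γ₁ = 1/√(1 - 0.676²) = 1.357
γ₂ = 1/√(1 - 0.48²) = 1.140
γ₁/γ₂ = 1.357/1.140 = 1.190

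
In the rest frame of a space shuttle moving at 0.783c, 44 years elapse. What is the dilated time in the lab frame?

Proper time Δt₀ = 44 years
γ = 1/√(1 - 0.783²) = 1.6077
Δt = γΔt₀ = 1.6077 × 44 = 70.74 years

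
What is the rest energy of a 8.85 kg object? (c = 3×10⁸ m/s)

c² = (3×10⁸)² = 9.000×10¹⁶ m²/s²
E₀ = mc² = 8.85 × 9.000×10¹⁶ = 7.965×10¹⁷ J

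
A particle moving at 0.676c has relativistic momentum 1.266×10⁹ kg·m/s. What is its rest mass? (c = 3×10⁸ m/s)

γ = 1/√(1 - 0.676²) = 1.357
v = 0.676 × 3×10⁸ = 2.028×10⁸ m/s
m = p/(γv) = 1.266×10⁹/(1.357 × 2.028×10⁸) = 4.600 kg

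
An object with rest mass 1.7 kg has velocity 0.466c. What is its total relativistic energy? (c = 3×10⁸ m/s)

γ = 1/√(1 - 0.466²) = 1.130
mc² = 1.7 × (3×10⁸)² = 1.530×10¹⁷ J
E = γmc² = 1.130 × 1.530×10¹⁷ = 1.729×10¹⁷ J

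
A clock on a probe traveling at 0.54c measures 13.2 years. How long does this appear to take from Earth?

Proper time Δt₀ = 13.2 years
γ = 1/√(1 - 0.54²) = 1.188
Δt = γΔt₀ = 1.188 × 13.2 = 15.68 years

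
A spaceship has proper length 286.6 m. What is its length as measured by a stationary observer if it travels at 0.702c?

Proper length L₀ = 286.6 m
γ = 1/√(1 - 0.702²) = 1.404
L = L₀/γ = 286.6/1.404 = 204.1 m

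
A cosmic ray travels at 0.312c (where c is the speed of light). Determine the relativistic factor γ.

v/c = 0.312, so (v/c)² = 0.097344
1 - (v/c)² = 0.902656
γ = 1/√(0.902656) = 1.053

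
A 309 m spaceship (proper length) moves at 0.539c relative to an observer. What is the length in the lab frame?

Proper length L₀ = 309 m
γ = 1/√(1 - 0.539²) = 1.187
L = L₀/γ = 309/1.187 = 260.3 m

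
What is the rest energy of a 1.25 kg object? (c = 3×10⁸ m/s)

c² = (3×10⁸)² = 9.000×10¹⁶ m²/s²
E₀ = mc² = 1.25 × 9.000×10¹⁶ = 1.125×10¹⁷ J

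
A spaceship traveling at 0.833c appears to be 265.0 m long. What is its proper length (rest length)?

Contracted length L = 265.0 m
γ = 1/√(1 - 0.833²) = 1.8074
L₀ = γL = 1.8074 × 265.0 = 479.0 m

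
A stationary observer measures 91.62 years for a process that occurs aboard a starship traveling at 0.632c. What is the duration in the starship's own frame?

Dilated time Δt = 91.62 years
γ = 1/√(1 - 0.632²) = 1.2904
Δt₀ = Δt/γ = 91.62/1.2904 = 71.00 years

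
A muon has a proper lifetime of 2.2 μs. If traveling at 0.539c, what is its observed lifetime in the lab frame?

Proper lifetime τ₀ = 2.2 μs
γ = 1/√(1 - 0.539²) = 1.1872
τ = γτ₀ = 1.1872 × 2.2 μs = 2.612 μs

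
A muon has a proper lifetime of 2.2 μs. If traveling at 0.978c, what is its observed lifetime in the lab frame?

Proper lifetime τ₀ = 2.2 μs
γ = 1/√(1 - 0.978²) = 4.794
τ = γτ₀ = 4.794 × 2.2 μs = 10.55 μs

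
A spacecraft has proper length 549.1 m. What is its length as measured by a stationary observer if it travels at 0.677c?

Proper length L₀ = 549.1 m
γ = 1/√(1 - 0.677²) = 1.3587
L = L₀/γ = 549.1/1.3587 = 404.1 m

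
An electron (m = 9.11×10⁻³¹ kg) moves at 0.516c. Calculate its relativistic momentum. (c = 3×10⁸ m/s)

γ = 1/√(1 - 0.516²) = 1.167
v = 0.516 × 3×10⁸ = 1.548×10⁸ m/s
p = γmv = 1.167 × 9.11×10⁻³¹ × 1.548×10⁸ = 1.646×10⁻²² kg·m/s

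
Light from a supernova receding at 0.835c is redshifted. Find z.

β = 0.835
(1+β)/(1-β) = 1.835/0.165 = 11.12
√(11.12) = 3.335
z = 3.335 - 1 = 2.335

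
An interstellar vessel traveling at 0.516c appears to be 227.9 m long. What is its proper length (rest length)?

Contracted length L = 227.9 m
γ = 1/√(1 - 0.516²) = 1.1674
L₀ = γL = 1.1674 × 227.9 = 266.1 m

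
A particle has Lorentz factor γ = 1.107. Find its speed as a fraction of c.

From γ = 1/√(1 - v²/c²):
1/γ² = 1/1.107² = 0.81603
v²/c² = 1 - 0.81603 = 0.18397
v/c = √(0.18397) = 0.4289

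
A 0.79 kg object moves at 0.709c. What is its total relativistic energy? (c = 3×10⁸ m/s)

γ = 1/√(1 - 0.709²) = 1.418
mc² = 0.79 × (3×10⁸)² = 7.110×10¹⁶ J
E = γmc² = 1.418 × 7.110×10¹⁶ = 1.008×10¹⁷ J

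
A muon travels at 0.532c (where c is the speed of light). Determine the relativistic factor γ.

v/c = 0.532, so (v/c)² = 0.283024
1 - (v/c)² = 0.716976
γ = 1/√(0.716976) = 1.181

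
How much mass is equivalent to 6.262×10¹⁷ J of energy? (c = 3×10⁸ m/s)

From E = mc², we get m = E/c²
c² = (3×10⁸)² = 9×10¹⁶ m²/s²
m = 6.262×10¹⁷ / 9×10¹⁶ = 6.958 kg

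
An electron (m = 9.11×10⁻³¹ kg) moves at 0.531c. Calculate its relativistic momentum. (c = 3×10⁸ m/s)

γ = 1/√(1 - 0.531²) = 1.1801
v = 0.531 × 3×10⁸ = 1.593×10⁸ m/s
p = γmv = 1.1801 × 9.11×10⁻³¹ × 1.593×10⁸ = 1.713×10⁻²² kg·m/s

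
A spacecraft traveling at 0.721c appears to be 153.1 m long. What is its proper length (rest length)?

Contracted length L = 153.1 m
γ = 1/√(1 - 0.721²) = 1.443
L₀ = γL = 1.443 × 153.1 = 220.9 m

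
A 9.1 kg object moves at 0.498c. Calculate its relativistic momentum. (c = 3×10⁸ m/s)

γ = 1/√(1 - 0.498²) = 1.153
v = 0.498 × 3×10⁸ = 1.494×10⁸ m/s
p = γmv = 1.153 × 9.1 × 1.494×10⁸ = 1.568×10⁹ kg·m/s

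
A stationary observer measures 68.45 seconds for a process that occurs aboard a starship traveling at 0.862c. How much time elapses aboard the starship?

Dilated time Δt = 68.45 seconds
γ = 1/√(1 - 0.862²) = 1.9727
Δt₀ = Δt/γ = 68.45/1.9727 = 34.70 seconds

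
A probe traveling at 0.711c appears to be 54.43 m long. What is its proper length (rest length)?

Contracted length L = 54.43 m
γ = 1/√(1 - 0.711²) = 1.422
L₀ = γL = 1.422 × 54.43 = 77.40 m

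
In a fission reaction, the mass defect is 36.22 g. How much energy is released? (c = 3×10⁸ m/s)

Convert mass defect: Δm = 36.22 g = 0.03622 kg
E = Δm·c² = 0.03622 × (3×10⁸)²
= 0.03622 × 9×10¹⁶ = 3.260×10¹⁵ J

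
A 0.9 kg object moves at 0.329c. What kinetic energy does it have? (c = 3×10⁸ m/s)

γ = 1/√(1 - 0.329²) = 1.05895
γ - 1 = 0.05895
KE = (γ-1)mc² = 0.05895 × 0.9 × (3×10⁸)² = 4.775×10¹⁵ J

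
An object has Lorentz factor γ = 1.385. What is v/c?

From γ = 1/√(1 - v²/c²):
1/γ² = 1/1.385² = 0.5213
v²/c² = 1 - 0.5213 = 0.4787
v/c = √(0.4787) = 0.6919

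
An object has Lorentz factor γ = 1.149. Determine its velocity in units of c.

From γ = 1/√(1 - v²/c²):
1/γ² = 1/1.149² = 0.75746
v²/c² = 1 - 0.75746 = 0.24254
v/c = √(0.24254) = 0.4925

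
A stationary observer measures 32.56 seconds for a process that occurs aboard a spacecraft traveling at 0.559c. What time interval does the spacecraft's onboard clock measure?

Dilated time Δt = 32.56 seconds
γ = 1/√(1 - 0.559²) = 1.206
Δt₀ = Δt/γ = 32.56/1.206 = 27.00 seconds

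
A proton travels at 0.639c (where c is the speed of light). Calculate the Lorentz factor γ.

v/c = 0.639, so (v/c)² = 0.408321
1 - (v/c)² = 0.591679
γ = 1/√(0.591679) = 1.300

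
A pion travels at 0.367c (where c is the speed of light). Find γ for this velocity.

v/c = 0.367, so (v/c)² = 0.134689
1 - (v/c)² = 0.865311
γ = 1/√(0.865311) = 1.075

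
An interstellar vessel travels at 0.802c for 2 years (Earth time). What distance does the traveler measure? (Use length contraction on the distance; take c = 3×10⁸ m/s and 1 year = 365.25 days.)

Earth distance: d = v × t = 0.802c × 2 yr = 1.5186×10¹⁶ m
γ = 1.6741
d' = d/γ = 1.5186×10¹⁶/1.6741 = 9.071×10¹⁵ m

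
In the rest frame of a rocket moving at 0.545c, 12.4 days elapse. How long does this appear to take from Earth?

Proper time Δt₀ = 12.4 days
γ = 1/√(1 - 0.545²) = 1.193
Δt = γΔt₀ = 1.193 × 12.4 = 14.79 days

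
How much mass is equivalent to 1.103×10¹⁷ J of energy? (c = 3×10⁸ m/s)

From E = mc², we get m = E/c²
c² = (3×10⁸)² = 9×10¹⁶ m²/s²
m = 1.103×10¹⁷ / 9×10¹⁶ = 1.226 kg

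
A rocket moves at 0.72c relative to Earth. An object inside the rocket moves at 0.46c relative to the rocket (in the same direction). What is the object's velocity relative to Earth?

u = (u' + v)/(1 + u'v/c²)
Numerator: 0.46 + 0.72 = 1.18
Denominator: 1 + 0.3312 = 1.3312
u = 1.18/1.3312 = 0.8864c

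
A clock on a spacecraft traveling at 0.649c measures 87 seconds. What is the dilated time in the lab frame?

Proper time Δt₀ = 87 seconds
γ = 1/√(1 - 0.649²) = 1.3144
Δt = γΔt₀ = 1.3144 × 87 = 114.4 seconds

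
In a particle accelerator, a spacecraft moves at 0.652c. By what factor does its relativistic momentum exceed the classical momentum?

p_rel = γmv, p_class = mv
Ratio = γ = 1/√(1 - 0.652²)
= 1/√(0.574896) = 1.319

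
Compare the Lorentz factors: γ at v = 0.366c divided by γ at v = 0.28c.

γ₁ = 1/√(1 - 0.366²) = 1.075
γ₂ = 1/√(1 - 0.28²) = 1.042
γ₁/γ₂ = 1.075/1.042 = 1.032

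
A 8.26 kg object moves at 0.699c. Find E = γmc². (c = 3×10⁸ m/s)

γ = 1/√(1 - 0.699²) = 1.3984
mc² = 8.26 × (3×10⁸)² = 7.434×10¹⁷ J
E = γmc² = 1.3984 × 7.434×10¹⁷ = 1.040×10¹⁸ J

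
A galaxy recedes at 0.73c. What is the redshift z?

β = 0.73
(1+β)/(1-β) = 1.73/0.27 = 6.407
√(6.407) = 2.531
z = 2.531 - 1 = 1.531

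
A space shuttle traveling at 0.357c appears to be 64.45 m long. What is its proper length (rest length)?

Contracted length L = 64.45 m
γ = 1/√(1 - 0.357²) = 1.07054
L₀ = γL = 1.07054 × 64.45 = 69.00 m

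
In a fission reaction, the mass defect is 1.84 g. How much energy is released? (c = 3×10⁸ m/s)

Convert mass defect: Δm = 1.84 g = 0.00184 kg
E = Δm·c² = 0.00184 × (3×10⁸)²
= 0.00184 × 9×10¹⁶ = 1.656×10¹⁴ J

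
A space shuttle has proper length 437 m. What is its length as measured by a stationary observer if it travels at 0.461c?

Proper length L₀ = 437 m
γ = 1/√(1 - 0.461²) = 1.127
L = L₀/γ = 437/1.127 = 387.8 m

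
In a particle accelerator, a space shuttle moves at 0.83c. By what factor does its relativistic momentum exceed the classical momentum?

p_rel = γmv, p_class = mv
Ratio = γ = 1/√(1 - 0.83²)
= 1/√(0.3111) = 1.793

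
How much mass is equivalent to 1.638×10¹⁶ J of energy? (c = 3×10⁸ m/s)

From E = mc², we get m = E/c²
c² = (3×10⁸)² = 9×10¹⁶ m²/s²
m = 1.638×10¹⁶ / 9×10¹⁶ = 0.1820 kg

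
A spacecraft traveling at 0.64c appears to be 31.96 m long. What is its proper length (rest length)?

Contracted length L = 31.96 m
γ = 1/√(1 - 0.64²) = 1.3014
L₀ = γL = 1.3014 × 31.96 = 41.59 m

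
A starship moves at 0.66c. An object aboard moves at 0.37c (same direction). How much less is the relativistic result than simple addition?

Classical: u' + v = 0.37 + 0.66 = 1.03c
Relativistic: u = (0.37 + 0.66)/(1 + 0.2442) = 1.03/1.2442 = 0.8278c
Difference: 1.03 - 0.8278 = 0.2022c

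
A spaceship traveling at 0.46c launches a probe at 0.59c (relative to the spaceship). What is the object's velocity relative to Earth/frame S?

u = (u' + v)/(1 + u'v/c²)
Numerator: 0.59 + 0.46 = 1.05
Denominator: 1 + 0.2714 = 1.2714
u = 1.05/1.2714 = 0.8259c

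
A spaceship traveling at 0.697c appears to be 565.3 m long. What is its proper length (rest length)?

Contracted length L = 565.3 m
γ = 1/√(1 - 0.697²) = 1.39456
L₀ = γL = 1.39456 × 565.3 = 788.3 m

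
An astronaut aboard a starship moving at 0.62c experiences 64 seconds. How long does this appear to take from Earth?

Proper time Δt₀ = 64 seconds
γ = 1/√(1 - 0.62²) = 1.2745
Δt = γΔt₀ = 1.2745 × 64 = 81.57 seconds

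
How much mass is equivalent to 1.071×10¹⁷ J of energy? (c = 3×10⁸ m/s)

From E = mc², we get m = E/c²
c² = (3×10⁸)² = 9×10¹⁶ m²/s²
m = 1.071×10¹⁷ / 9×10¹⁶ = 1.190 kg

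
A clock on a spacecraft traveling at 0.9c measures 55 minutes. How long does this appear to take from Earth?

Proper time Δt₀ = 55 minutes
γ = 1/√(1 - 0.9²) = 2.294
Δt = γΔt₀ = 2.294 × 55 = 126.2 minutes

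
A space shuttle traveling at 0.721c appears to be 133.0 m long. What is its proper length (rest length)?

Contracted length L = 133.0 m
γ = 1/√(1 - 0.721²) = 1.443
L₀ = γL = 1.443 × 133.0 = 191.9 m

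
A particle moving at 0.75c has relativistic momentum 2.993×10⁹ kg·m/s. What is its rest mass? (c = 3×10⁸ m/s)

γ = 1/√(1 - 0.75²) = 1.51186
v = 0.75 × 3×10⁸ = 2.250×10⁸ m/s
m = p/(γv) = 2.993×10⁹/(1.51186 × 2.250×10⁸) = 8.799 kg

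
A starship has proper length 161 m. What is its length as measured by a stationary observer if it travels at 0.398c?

Proper length L₀ = 161 m
γ = 1/√(1 - 0.398²) = 1.090
L = L₀/γ = 161/1.090 = 147.7 m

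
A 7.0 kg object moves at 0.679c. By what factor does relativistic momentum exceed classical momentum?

p_rel = γmv, p_class = mv
Ratio = γ = 1/√(1 - 0.679²) = 1.362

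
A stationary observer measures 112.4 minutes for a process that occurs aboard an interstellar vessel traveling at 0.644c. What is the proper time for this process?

Dilated time Δt = 112.4 minutes
γ = 1/√(1 - 0.644²) = 1.3071
Δt₀ = Δt/γ = 112.4/1.3071 = 85.99 minutes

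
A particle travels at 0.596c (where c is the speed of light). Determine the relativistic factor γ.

v/c = 0.596, so (v/c)² = 0.355216
1 - (v/c)² = 0.644784
γ = 1/√(0.644784) = 1.245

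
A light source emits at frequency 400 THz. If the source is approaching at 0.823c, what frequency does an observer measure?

β = v/c = 0.823
(1+β)/(1-β) = 1.823/0.177 = 10.30
Doppler factor = √(10.30) = 3.209
f_obs = 400 × 3.209 = 1284 THz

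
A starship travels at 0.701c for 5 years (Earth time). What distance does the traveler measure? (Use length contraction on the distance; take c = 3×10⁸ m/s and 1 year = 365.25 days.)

Earth distance: d = v × t = 0.701c × 5 yr = 3.3183×10¹⁶ m
γ = 1.4022
d' = d/γ = 3.3183×10¹⁶/1.4022 = 2.366×10¹⁶ m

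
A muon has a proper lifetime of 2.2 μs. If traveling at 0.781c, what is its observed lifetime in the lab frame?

Proper lifetime τ₀ = 2.2 μs
γ = 1/√(1 - 0.781²) = 1.6012
τ = γτ₀ = 1.6012 × 2.2 μs = 3.523 μs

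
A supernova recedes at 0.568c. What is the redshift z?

β = 0.568
(1+β)/(1-β) = 1.568/0.432 = 3.6296
√(3.6296) = 1.9052
z = 1.9052 - 1 = 0.9052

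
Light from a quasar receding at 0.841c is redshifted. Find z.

β = 0.841
(1+β)/(1-β) = 1.841/0.159 = 11.58
√(11.58) = 3.403
z = 3.403 - 1 = 2.403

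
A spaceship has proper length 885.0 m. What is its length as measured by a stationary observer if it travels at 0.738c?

Proper length L₀ = 885.0 m
γ = 1/√(1 - 0.738²) = 1.482
L = L₀/γ = 885.0/1.482 = 597.2 m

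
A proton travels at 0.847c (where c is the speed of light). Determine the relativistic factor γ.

v/c = 0.847, so (v/c)² = 0.717409
1 - (v/c)² = 0.282591
γ = 1/√(0.282591) = 1.881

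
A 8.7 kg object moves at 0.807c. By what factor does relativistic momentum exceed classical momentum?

p_rel = γmv, p_class = mv
Ratio = γ = 1/√(1 - 0.807²) = 1.693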